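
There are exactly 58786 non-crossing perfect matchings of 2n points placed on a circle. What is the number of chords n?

Non-crossing pairings of 2n points on a circle are counted by C_n, and C_11 = 58786.

11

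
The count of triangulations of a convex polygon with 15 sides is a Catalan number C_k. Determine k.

Triangulations of a convex m-gon are counted by C_{m−2}; with m = 15 this is C_13.

13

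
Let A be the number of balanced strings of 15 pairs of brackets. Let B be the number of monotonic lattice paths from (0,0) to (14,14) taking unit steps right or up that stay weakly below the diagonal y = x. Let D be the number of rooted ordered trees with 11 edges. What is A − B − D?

Balanced strings of n pairs of brackets are counted by C_n; here n = 15. So A = C_15 = 9694845.
Monotone paths in an n×n grid that stay weakly below the diagonal are counted by C_n; here n = 14. So B = C_14 = 2674440.
A rooted plane tree with 11 edges has 12 nodes, and the count is C_11. So D = C_11 = 58786.
A − B − D = 9694845 − 2674440 − 58786 = 6961619.

6961619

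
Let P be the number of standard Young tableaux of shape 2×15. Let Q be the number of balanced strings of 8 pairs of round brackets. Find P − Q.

9693415

By the hook-length formula (or a Dyck-path bijection), SYT of shape 2×15 number C_15. So P = C_15 = 9694845.
Balanced strings of n pairs of brackets are counted by C_n; here n = 8. So Q = C_8 = 1430.
P − Q = 9694845 − 1430 = 9693415.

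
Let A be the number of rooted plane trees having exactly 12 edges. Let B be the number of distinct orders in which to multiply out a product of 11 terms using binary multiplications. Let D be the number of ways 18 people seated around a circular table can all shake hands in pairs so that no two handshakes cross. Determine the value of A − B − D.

Rooted ordered trees with n edges are counted by C_n; here n = 12. So A = C_12 = 208012.
Ways to associate a product of 11 factors correspond to binary trees on 11 leaves, so the count is C_10. So B = C_10 = 16796.
With 18 = 2·9 people, non-crossing handshake pairings are non-crossing perfect matchings on a circle, counted by C_9. So D = C_9 = 4862.
A − B − D = 208012 − 16796 − 4862 = 186354.

186354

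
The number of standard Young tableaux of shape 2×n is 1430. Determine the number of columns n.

8

Standard Young tableaux of shape 2×n are counted by C_n, and C_8 = 1430.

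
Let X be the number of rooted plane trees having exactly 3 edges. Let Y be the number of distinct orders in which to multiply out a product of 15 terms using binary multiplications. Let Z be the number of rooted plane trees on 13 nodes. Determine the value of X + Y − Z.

2466433

Rooted ordered trees with n edges are counted by C_n; here n = 3. So X = C_3 = 5.
Ways to associate a product of 15 factors correspond to binary trees on 15 leaves, so the count is C_14. So Y = C_14 = 2674440.
Rooted ordered (plane) trees on m nodes have m−1 edges and are counted by C_{m−1}; m = 13 gives C_12. So Z = C_12 = 208012.
X + Y − Z = 5 + 2674440 − 208012 = 2466433.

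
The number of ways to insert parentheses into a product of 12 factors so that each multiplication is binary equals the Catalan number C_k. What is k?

Bracketing 12 factors into binary products is counted by C_{12−1} = C_11.

11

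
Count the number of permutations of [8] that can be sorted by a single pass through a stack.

Stack-sortable permutations are exactly the 231-avoiding ones, counted by C_n; here n = 8.
C_8 = C(16,8)/9 = 12870/9 = 1430.

1430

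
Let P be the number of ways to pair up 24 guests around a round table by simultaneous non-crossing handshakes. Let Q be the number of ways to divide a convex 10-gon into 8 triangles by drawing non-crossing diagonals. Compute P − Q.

Non-crossing handshake pairings of 2n people are counted by C_n; 24 people gives n = 12. So P = C_12 = 208012.
Triangulations of a convex m-gon are counted by C_{m−2}; with m = 10 this is C_8. So Q = C_8 = 1430.
P − Q = 208012 − 1430 = 206582.

206582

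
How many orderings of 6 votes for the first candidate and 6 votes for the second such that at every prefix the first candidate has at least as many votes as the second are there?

132

Reading a vote for the leader as '(' and for the other as ')' turns such a sequence into a balanced string of 6 pairs, so the count is C_6.
C_6 = C(12,6)/7 = 924/7 = 132.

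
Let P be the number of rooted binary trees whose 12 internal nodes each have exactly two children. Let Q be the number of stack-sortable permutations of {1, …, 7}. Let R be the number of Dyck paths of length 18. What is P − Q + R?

The number of full binary trees on 12 internal nodes is the Catalan number C_12. So P = C_12 = 208012.
By Knuth's characterisation, the stack-sortable permutations of length 7 are the 231-avoiders, numbering C_7. So Q = C_7 = 429.
Paths of 9 up- and 9 down-steps that never dip below the axis are Dyck paths; their count is C_9. So R = C_9 = 4862.
P − Q + R = 208012 − 429 + 4862 = 212445.

212445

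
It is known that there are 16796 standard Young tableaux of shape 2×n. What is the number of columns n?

10

Standard Young tableaux of shape 2×n are counted by C_n. Since C_10 = 16796, the index is 10.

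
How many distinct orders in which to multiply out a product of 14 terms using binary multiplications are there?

Ways to associate a product of 14 factors correspond to binary trees on 14 leaves, so the count is C_13.
C_13 = C_12 · 2(2·12+1)/(12+2) = 208012 · 50/14 = 742900.

742900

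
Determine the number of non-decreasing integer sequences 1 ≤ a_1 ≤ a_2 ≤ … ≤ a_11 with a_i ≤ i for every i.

58786

Such sub-staircase sequences of length n are counted by C_n; here n = 11.
C_11 = C(22,11)/12 = 705432/12 = 58786.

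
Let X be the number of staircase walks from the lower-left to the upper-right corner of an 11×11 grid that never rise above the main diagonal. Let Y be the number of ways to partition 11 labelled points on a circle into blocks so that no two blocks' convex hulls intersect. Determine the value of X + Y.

117572

Sub-diagonal monotone paths from (0,0) to (11,11) biject with Dyck paths of semilength 11, giving C_11. So X = C_11 = 58786.
Non-crossing partitions of an n-element set are counted by C_n; here n = 11. So Y = C_11 = 58786.
X + Y = 58786 + 58786 = 117572.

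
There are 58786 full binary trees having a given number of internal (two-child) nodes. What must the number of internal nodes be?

Full binary trees with n internal nodes are counted by C_n, and C_11 = 58786.

11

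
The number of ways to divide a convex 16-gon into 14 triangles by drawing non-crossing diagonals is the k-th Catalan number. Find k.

Triangulations of a convex m-gon are counted by C_{m−2}; with m = 16 this is C_14.

14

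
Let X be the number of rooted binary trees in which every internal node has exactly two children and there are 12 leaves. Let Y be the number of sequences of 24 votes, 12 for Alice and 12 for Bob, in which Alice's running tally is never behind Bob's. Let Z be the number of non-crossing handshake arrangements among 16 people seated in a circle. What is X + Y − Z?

265368

A full binary tree with L leaves has L−1 internal nodes and is counted by C_{L−1}; L = 12 gives C_11. So X = C_11 = 58786.
Reading a vote for the leader as '(' and for the other as ')' turns such a sequence into a balanced string of 12 pairs, so the count is C_12. So Y = C_12 = 208012.
With 16 = 2·8 people, non-crossing handshake pairings are non-crossing perfect matchings on a circle, counted by C_8. So Z = C_8 = 1430.
X + Y − Z = 58786 + 208012 − 1430 = 265368.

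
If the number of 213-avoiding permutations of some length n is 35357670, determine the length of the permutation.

16

Permutations of [n] avoiding a fixed length-3 pattern are counted by C_n; 35357670 = C_16.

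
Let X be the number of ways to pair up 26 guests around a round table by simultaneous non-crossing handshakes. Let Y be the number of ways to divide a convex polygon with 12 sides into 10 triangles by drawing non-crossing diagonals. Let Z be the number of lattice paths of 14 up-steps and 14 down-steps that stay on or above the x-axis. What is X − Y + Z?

3400544

With 26 = 2·13 people, non-crossing handshake pairings are non-crossing perfect matchings on a circle, counted by C_13. So X = C_13 = 742900.
Triangulations of a convex m-gon are counted by C_{m−2}; with m = 12 this is C_10. So Y = C_10 = 16796.
A Dyck path with 14 up-steps and 14 down-steps has semilength 14, so there are C_14 of them. So Z = C_14 = 2674440.
X − Y + Z = 742900 − 16796 + 2674440 = 3400544.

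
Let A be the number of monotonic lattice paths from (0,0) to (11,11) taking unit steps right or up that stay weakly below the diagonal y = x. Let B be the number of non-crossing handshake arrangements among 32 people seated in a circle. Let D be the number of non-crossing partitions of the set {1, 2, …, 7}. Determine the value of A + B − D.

Monotone paths in an n×n grid that stay weakly below the diagonal are counted by C_n; here n = 11. So A = C_11 = 58786.
Non-crossing handshake pairings of 2n people are counted by C_n; 32 people gives n = 16. So B = C_16 = 35357670.
The non-crossing partitions of [7] form a lattice of size C_7. So D = C_7 = 429.
A + B − D = 58786 + 35357670 − 429 = 35416027.

35416027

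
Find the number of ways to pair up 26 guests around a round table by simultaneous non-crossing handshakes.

Non-crossing handshake pairings of 2n people are counted by C_n; 26 people gives n = 13.
C_13 = C(26,13)/14 = 10400600/14 = 742900.

742900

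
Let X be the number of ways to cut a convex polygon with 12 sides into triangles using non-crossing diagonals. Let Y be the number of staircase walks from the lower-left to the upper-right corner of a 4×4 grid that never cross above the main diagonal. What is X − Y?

16782

A convex 12-gon is triangulated into 10 triangles, and the number of such triangulations is the Catalan number C_{12−2} = C_10. So X = C_10 = 16796.
Monotone paths in an n×n grid that stay weakly below the diagonal are counted by C_n; here n = 4. So Y = C_4 = 14.
X − Y = 16796 − 14 = 16782.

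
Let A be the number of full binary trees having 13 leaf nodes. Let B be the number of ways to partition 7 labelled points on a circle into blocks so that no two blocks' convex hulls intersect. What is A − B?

A full binary tree with L leaves has L−1 internal nodes and is counted by C_{L−1}; L = 13 gives C_12. So A = C_12 = 208012.
The non-crossing partitions of [7] form a lattice of size C_7. So B = C_7 = 429.
A − B = 208012 − 429 = 207583.

207583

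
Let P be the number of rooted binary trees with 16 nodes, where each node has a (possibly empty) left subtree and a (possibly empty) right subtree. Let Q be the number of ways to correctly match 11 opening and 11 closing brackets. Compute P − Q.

35298884

Rooted binary trees with 16 nodes (each child slot possibly empty) number C_16. So P = C_16 = 35357670.
Balanced strings of n pairs of brackets are counted by C_n; here n = 11. So Q = C_11 = 58786.
P − Q = 35357670 − 58786 = 35298884.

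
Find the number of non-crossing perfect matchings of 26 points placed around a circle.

742900

Pairing 26 circle points by 13 non-crossing chords gives C_13 matchings.
C_13 = C(26,13)/14 = 10400600/14 = 742900.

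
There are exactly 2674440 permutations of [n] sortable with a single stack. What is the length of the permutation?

14

Stack-sortable permutations of [n] are counted by C_n. The Catalan number equal to 2674440 is C_14.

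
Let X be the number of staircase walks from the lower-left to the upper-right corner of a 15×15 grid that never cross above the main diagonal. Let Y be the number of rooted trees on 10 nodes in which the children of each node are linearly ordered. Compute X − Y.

9689983

Sub-diagonal monotone paths from (0,0) to (15,15) biject with Dyck paths of semilength 15, giving C_15. So X = C_15 = 9694845.
Rooted ordered (plane) trees on m nodes have m−1 edges and are counted by C_{m−1}; m = 10 gives C_9. So Y = C_9 = 4862.
X − Y = 9694845 − 4862 = 9689983.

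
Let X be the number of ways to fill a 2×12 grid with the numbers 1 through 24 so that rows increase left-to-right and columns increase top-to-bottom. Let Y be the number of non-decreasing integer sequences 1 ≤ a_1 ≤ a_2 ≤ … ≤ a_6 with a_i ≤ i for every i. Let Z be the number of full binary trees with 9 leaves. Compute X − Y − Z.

By the hook-length formula (or a Dyck-path bijection), SYT of shape 2×12 number C_12. So X = C_12 = 208012.
Such sub-staircase sequences of length n are counted by C_n; here n = 6. So Y = C_6 = 132.
Full binary trees with 9 leaves have 9−1 = 8 internal nodes, so there are C_8 of them. So Z = C_8 = 1430.
X − Y − Z = 208012 − 132 − 1430 = 206450.

206450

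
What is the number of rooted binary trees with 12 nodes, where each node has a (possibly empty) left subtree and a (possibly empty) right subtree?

There are C_n binary search tree shapes on n keys; with n = 12 that is C_12.
C_12 = C_11 · 2(2·11+1)/(11+2) = 58786 · 46/13 = 208012.

208012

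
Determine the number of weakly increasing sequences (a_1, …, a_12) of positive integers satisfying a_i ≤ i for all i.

Weakly increasing sequences with a_i ≤ i biject with Dyck paths of semilength 12, so there are C_12.
C_12 = C_11 · 2(2·11+1)/(11+2) = 58786 · 46/13 = 208012.

208012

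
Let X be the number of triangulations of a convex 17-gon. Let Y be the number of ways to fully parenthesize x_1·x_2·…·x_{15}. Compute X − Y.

The number of triangulations of a 17-gon is the Catalan number C_15 (index = sides − 2). So X = C_15 = 9694845.
Bracketing 15 factors into binary products is counted by C_{15−1} = C_14. So Y = C_14 = 2674440.
X − Y = 9694845 − 2674440 = 7020405.

7020405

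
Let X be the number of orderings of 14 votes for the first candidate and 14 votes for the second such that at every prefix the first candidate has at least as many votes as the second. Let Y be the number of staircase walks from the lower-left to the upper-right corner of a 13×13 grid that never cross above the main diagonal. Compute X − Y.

Ballot sequences with n votes each where one side never trails are Dyck words, counted by C_n; here n = 14. So X = C_14 = 2674440.
Sub-diagonal monotone paths from (0,0) to (13,13) biject with Dyck paths of semilength 13, giving C_13. So Y = C_13 = 742900.
X − Y = 2674440 − 742900 = 1931540.

1931540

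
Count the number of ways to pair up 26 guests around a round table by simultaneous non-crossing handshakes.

Non-crossing handshake pairings of 2n people are counted by C_n; 26 people gives n = 13.
C_13 = 742900.

742900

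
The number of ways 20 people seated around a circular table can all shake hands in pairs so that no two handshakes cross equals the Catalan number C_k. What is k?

10

With 20 = 2·10 people, non-crossing handshake pairings are non-crossing perfect matchings on a circle, counted by C_10.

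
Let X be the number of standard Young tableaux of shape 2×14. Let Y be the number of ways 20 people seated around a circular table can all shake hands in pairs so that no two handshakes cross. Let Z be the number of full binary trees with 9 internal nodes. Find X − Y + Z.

2662506

By the hook-length formula (or a Dyck-path bijection), SYT of shape 2×14 number C_14. So X = C_14 = 2674440.
With 20 = 2·10 people, non-crossing handshake pairings are non-crossing perfect matchings on a circle, counted by C_10. So Y = C_10 = 16796.
Full binary trees with n internal nodes are counted by C_n; here n = 9. So Z = C_9 = 4862.
X − Y + Z = 2674440 − 16796 + 4862 = 2662506.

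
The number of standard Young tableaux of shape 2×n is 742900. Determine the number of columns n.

Standard Young tableaux of shape 2×n are counted by C_n. The Catalan number equal to 742900 is C_13.

13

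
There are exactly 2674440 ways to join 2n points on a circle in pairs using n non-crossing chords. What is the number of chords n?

14

Non-crossing pairings of 2n points on a circle are counted by C_n. Since C_14 = 2674440, the index is 14.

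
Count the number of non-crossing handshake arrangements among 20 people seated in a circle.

16796

Non-crossing handshake pairings of 2n people are counted by C_n; 20 people gives n = 10.
C_10 = C(20,10)/11 = 184756/11 = 16796.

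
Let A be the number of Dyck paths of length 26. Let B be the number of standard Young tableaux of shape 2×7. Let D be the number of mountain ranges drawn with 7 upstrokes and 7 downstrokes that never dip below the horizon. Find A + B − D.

Paths of 13 up- and 13 down-steps that never dip below the axis are Dyck paths; their count is C_13. So A = C_13 = 742900.
By the hook-length formula (or a Dyck-path bijection), SYT of shape 2×7 number C_7. So B = C_7 = 429.
Dyck paths of semilength n (length 2n) are counted by C_n; here n = 7. So D = C_7 = 429.
A + B − D = 742900 + 429 − 429 = 742900.

742900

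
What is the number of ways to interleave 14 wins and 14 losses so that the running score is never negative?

2674440

Reading a vote for the leader as '(' and for the other as ')' turns such a sequence into a balanced string of 14 pairs, so the count is C_14.
C_14 = C(28,14)/15 = 40116600/15 = 2674440.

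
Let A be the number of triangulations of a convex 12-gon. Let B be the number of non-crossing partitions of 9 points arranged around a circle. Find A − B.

The number of triangulations of a 12-gon is the Catalan number C_10 (index = sides − 2). So A = C_10 = 16796.
Non-crossing partitions of an n-element set are counted by C_n; here n = 9. So B = C_9 = 4862.
A − B = 16796 − 4862 = 11934.

11934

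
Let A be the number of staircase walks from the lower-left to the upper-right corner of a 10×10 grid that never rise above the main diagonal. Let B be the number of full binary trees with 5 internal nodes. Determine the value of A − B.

Monotone paths in an n×n grid that stay weakly below the diagonal are counted by C_n; here n = 10. So A = C_10 = 16796.
The number of full binary trees on 5 internal nodes is the Catalan number C_5. So B = C_5 = 42.
A − B = 16796 − 42 = 16754.

16754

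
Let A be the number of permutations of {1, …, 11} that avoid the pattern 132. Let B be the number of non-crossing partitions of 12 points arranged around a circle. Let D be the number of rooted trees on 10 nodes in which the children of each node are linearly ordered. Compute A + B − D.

261936

Permutations of [n] avoiding any single length-3 pattern are counted by C_n; here n = 11. So A = C_11 = 58786.
The non-crossing partitions of [12] form a lattice of size C_12. So B = C_12 = 208012.
Rooted ordered (plane) trees on m nodes have m−1 edges and are counted by C_{m−1}; m = 10 gives C_9. So D = C_9 = 4862.
A + B − D = 58786 + 208012 − 4862 = 261936.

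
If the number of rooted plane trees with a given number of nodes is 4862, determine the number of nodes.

Rooted ordered trees on m nodes are counted by C_{m−1}. The Catalan number equal to 4862 is C_9.
So the index is 9, and the number of nodes is 9 + 1 = 10.

10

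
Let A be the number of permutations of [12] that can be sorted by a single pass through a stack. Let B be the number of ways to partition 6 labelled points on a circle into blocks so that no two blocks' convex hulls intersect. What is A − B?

By Knuth's characterisation, the stack-sortable permutations of length 12 are the 231-avoiders, numbering C_12. So A = C_12 = 208012.
The non-crossing partitions of [6] form a lattice of size C_6. So B = C_6 = 132.
A − B = 208012 − 132 = 207880.

207880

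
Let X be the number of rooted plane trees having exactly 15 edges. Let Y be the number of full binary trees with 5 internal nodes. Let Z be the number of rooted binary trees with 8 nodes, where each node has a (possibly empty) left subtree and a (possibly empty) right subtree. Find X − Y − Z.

A rooted plane tree with 15 edges has 16 nodes, and the count is C_15. So X = C_15 = 9694845.
The number of full binary trees on 5 internal nodes is the Catalan number C_5. So Y = C_5 = 42.
Binary trees (left/right distinguished) on n nodes are counted by C_n; here n = 8. So Z = C_8 = 1430.
X − Y − Z = 9694845 − 42 − 1430 = 9693373.

9693373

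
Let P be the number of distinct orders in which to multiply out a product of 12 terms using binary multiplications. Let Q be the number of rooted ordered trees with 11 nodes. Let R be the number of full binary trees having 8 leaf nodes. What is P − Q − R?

41561

Parenthesizations of m factors correspond to full binary trees with m leaves, counted by C_{m−1}; m = 12 gives C_11. So P = C_11 = 58786.
Rooted ordered (plane) trees on m nodes have m−1 edges and are counted by C_{m−1}; m = 11 gives C_10. So Q = C_10 = 16796.
Full binary trees with 8 leaves have 8−1 = 7 internal nodes, so there are C_7 of them. So R = C_7 = 429.
P − Q − R = 58786 − 16796 − 429 = 41561.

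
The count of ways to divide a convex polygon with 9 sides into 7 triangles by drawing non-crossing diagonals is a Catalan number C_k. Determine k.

7

The number of triangulations of a 9-gon is the Catalan number C_7 (index = sides − 2).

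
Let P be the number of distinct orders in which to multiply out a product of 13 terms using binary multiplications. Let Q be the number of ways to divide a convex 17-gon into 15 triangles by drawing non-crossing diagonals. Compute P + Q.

Bracketing 13 factors into binary products is counted by C_{13−1} = C_12. So P = C_12 = 208012.
A convex 17-gon is triangulated into 15 triangles, and the number of such triangulations is the Catalan number C_{17−2} = C_15. So Q = C_15 = 9694845.
P + Q = 208012 + 9694845 = 9902857.

9902857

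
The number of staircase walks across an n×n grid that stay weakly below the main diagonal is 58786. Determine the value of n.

11

Such diagonal-avoiding paths in an n×n grid are counted by C_n. The Catalan number equal to 58786 is C_11.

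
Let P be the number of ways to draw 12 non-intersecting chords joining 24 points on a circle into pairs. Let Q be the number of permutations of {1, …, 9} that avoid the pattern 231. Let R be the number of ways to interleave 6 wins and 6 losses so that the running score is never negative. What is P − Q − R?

203018

Pairing 24 circle points by 12 non-crossing chords gives C_12 matchings. So P = C_12 = 208012.
For any fixed pattern of length 3, the pattern-avoiding permutations of [9] number C_9. So Q = C_9 = 4862.
Reading a vote for the leader as '(' and for the other as ')' turns such a sequence into a balanced string of 6 pairs, so the count is C_6. So R = C_6 = 132.
P − Q − R = 208012 − 4862 − 132 = 203018.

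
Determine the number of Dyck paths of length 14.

429

Dyck paths of semilength n (length 2n) are counted by C_n; here n = 7.
C_7 = C(14,7)/8 = 3432/8 = 429.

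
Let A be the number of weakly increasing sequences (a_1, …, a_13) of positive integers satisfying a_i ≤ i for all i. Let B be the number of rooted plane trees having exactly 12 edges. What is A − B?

Weakly increasing sequences with a_i ≤ i biject with Dyck paths of semilength 13, so there are C_13. So A = C_13 = 742900.
A rooted plane tree with 12 edges has 13 nodes, and the count is C_12. So B = C_12 = 208012.
A − B = 742900 − 208012 = 534888.

534888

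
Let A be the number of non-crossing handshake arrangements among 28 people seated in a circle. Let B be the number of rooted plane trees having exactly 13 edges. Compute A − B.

1931540

With 28 = 2·14 people, non-crossing handshake pairings are non-crossing perfect matchings on a circle, counted by C_14. So A = C_14 = 2674440.
A rooted plane tree with 13 edges has 14 nodes, and the count is C_13. So B = C_13 = 742900.
A − B = 2674440 − 742900 = 1931540.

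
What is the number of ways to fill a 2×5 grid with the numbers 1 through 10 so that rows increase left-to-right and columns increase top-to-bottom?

Standard Young tableaux of shape 2×n are counted by C_n; here n = 5.
C_5 = C(10,5)/6 = 252/6 = 42.

42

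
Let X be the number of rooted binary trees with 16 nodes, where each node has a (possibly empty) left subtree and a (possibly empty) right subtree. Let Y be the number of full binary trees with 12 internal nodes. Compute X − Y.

35149658

Binary trees (left/right distinguished) on n nodes are counted by C_n; here n = 16. So X = C_16 = 35357670.
Full binary trees with n internal nodes are counted by C_n; here n = 12. So Y = C_12 = 208012.
X − Y = 35357670 − 208012 = 35149658.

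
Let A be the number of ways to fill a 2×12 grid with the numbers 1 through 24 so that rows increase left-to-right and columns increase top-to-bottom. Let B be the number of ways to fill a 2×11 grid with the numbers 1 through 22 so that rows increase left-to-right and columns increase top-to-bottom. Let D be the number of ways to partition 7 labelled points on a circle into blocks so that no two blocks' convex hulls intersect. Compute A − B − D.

Standard Young tableaux of shape 2×n are counted by C_n; here n = 12. So A = C_12 = 208012.
Standard Young tableaux of shape 2×n are counted by C_n; here n = 11. So B = C_11 = 58786.
Non-crossing partitions of an n-element set are counted by C_n; here n = 7. So D = C_7 = 429.
A − B − D = 208012 − 58786 − 429 = 148797.

148797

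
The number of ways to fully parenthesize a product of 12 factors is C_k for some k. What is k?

11

Ways to associate a product of 12 factors correspond to binary trees on 12 leaves, so the count is C_11.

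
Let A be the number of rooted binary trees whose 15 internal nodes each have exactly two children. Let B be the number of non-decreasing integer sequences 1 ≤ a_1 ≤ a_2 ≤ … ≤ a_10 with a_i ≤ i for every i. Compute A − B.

The number of full binary trees on 15 internal nodes is the Catalan number C_15. So A = C_15 = 9694845.
Such sub-staircase sequences of length n are counted by C_n; here n = 10. So B = C_10 = 16796.
A − B = 9694845 − 16796 = 9678049.

9678049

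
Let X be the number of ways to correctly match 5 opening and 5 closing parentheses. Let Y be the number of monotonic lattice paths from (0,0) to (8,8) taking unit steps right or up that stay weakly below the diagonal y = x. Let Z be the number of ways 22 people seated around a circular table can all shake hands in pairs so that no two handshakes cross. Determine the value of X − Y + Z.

With 5 pairs the number of balanced bracket strings is the Catalan number C_5. So X = C_5 = 42.
Sub-diagonal monotone paths from (0,0) to (8,8) biject with Dyck paths of semilength 8, giving C_8. So Y = C_8 = 1430.
With 22 = 2·11 people, non-crossing handshake pairings are non-crossing perfect matchings on a circle, counted by C_11. So Z = C_11 = 58786.
X − Y + Z = 42 − 1430 + 58786 = 57398.

57398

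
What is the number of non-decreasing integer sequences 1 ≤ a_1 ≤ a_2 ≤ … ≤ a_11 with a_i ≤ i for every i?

58786

Such sub-staircase sequences of length n are counted by C_n; here n = 11.
C_11 = 58786.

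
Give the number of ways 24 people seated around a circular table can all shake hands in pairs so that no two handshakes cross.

208012

With 24 = 2·12 people, non-crossing handshake pairings are non-crossing perfect matchings on a circle, counted by C_12.
C_12 = C_11 · 2(2·11+1)/(11+2) = 58786 · 46/13 = 208012.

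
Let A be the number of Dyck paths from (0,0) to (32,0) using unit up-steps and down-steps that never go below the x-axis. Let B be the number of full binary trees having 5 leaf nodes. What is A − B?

Dyck paths of semilength n (length 2n) are counted by C_n; here n = 16. So A = C_16 = 35357670.
A full binary tree with L leaves has L−1 internal nodes and is counted by C_{L−1}; L = 5 gives C_4. So B = C_4 = 14.
A − B = 35357670 − 14 = 35357656.

35357656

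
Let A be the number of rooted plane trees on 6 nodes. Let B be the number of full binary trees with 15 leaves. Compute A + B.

A rooted plane tree on 6 nodes has 5 edges, and such trees are counted by C_5. So A = C_5 = 42.
Full binary trees with 15 leaves have 15−1 = 14 internal nodes, so there are C_14 of them. So B = C_14 = 2674440.
A + B = 42 + 2674440 = 2674482.

2674482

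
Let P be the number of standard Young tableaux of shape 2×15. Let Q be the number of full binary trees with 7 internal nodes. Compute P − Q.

9694416

By the hook-length formula (or a Dyck-path bijection), SYT of shape 2×15 number C_15. So P = C_15 = 9694845.
The number of full binary trees on 7 internal nodes is the Catalan number C_7. So Q = C_7 = 429.
P − Q = 9694845 − 429 = 9694416.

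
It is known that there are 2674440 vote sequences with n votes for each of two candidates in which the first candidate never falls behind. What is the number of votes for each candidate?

14

Such ballot sequences with n votes each are counted by C_n, and C_14 = 2674440.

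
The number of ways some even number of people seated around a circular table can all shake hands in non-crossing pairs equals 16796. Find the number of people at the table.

20

Non-crossing handshake pairings of 2n people are counted by C_n, and C_10 = 16796.
So n = 10, and there are 2n = 20 people.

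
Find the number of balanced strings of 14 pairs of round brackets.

2674440

With 14 pairs the number of balanced bracket strings is the Catalan number C_14.
C_14 = C_13 · 2(2·13+1)/(13+2) = 742900 · 54/15 = 2674440.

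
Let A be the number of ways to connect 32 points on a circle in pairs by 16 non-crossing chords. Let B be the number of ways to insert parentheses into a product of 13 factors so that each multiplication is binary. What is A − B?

35149658

Non-crossing perfect matchings of 2n points on a circle are counted by C_n; with 32 points, n = 16. So A = C_16 = 35357670.
Ways to associate a product of 13 factors correspond to binary trees on 13 leaves, so the count is C_12. So B = C_12 = 208012.
A − B = 35357670 − 208012 = 35149658.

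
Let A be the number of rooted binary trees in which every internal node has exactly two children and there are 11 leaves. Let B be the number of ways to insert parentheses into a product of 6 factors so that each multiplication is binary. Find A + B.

16838

Full binary trees with 11 leaves have 11−1 = 10 internal nodes, so there are C_10 of them. So A = C_10 = 16796.
Ways to associate a product of 6 factors correspond to binary trees on 6 leaves, so the count is C_5. So B = C_5 = 42.
A + B = 16796 + 42 = 16838.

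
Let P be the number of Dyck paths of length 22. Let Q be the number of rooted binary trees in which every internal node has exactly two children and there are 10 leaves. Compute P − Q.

Paths of 11 up- and 11 down-steps that never dip below the axis are Dyck paths; their count is C_11. So P = C_11 = 58786.
Full binary trees with 10 leaves have 10−1 = 9 internal nodes, so there are C_9 of them. So Q = C_9 = 4862.
P − Q = 58786 − 4862 = 53924.

53924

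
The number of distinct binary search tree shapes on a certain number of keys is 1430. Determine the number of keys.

8

Binary search tree shapes on n keys are counted by C_n. Since C_8 = 1430, the index is 8.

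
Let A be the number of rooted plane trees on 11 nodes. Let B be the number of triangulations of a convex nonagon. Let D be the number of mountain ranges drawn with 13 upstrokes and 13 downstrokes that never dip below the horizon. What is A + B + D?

760125

Rooted ordered (plane) trees on m nodes have m−1 edges and are counted by C_{m−1}; m = 11 gives C_10. So A = C_10 = 16796.
Triangulations of a convex m-gon are counted by C_{m−2}; with m = 9 this is C_7. So B = C_7 = 429.
A Dyck path with 13 up-steps and 13 down-steps has semilength 13, so there are C_13 of them. So D = C_13 = 742900.
A + B + D = 16796 + 429 + 742900 = 760125.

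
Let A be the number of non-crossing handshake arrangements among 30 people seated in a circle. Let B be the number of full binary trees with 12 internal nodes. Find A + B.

With 30 = 2·15 people, non-crossing handshake pairings are non-crossing perfect matchings on a circle, counted by C_15. So A = C_15 = 9694845.
The number of full binary trees on 12 internal nodes is the Catalan number C_12. So B = C_12 = 208012.
A + B = 9694845 + 208012 = 9902857.

9902857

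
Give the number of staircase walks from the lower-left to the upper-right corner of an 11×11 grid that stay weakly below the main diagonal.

Sub-diagonal monotone paths from (0,0) to (11,11) biject with Dyck paths of semilength 11, giving C_11.
C_11 = C(22,11)/12 = 705432/12 = 58786.

58786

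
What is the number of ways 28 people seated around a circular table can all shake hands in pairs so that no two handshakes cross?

With 28 = 2·14 people, non-crossing handshake pairings are non-crossing perfect matchings on a circle, counted by C_14.
C_14 = 2674440.

2674440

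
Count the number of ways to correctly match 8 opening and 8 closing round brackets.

1430

A balanced arrangement of 8 bracket pairs is a Dyck word of semilength 8, so the count is C_8.
C_8 = C(16,8)/9 = 12870/9 = 1430.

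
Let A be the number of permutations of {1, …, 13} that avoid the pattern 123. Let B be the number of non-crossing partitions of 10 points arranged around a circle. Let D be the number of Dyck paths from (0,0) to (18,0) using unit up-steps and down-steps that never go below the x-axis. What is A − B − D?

Permutations of [n] avoiding any single length-3 pattern are counted by C_n; here n = 13. So A = C_13 = 742900.
Non-crossing partitions of an n-element set are counted by C_n; here n = 10. So B = C_10 = 16796.
A Dyck path with 9 up-steps and 9 down-steps has semilength 9, so there are C_9 of them. So D = C_9 = 4862.
A − B − D = 742900 − 16796 − 4862 = 721242.

721242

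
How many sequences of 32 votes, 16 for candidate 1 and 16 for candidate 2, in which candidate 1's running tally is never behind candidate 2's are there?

Ballot sequences with n votes each where one side never trails are Dyck words, counted by C_n; here n = 16.
C_16 = C(32,16)/17 = 601080390/17 = 35357670.

35357670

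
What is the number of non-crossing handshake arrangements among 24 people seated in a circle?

208012

With 24 = 2·12 people, non-crossing handshake pairings are non-crossing perfect matchings on a circle, counted by C_12.
C_12 = C(24,12)/13 = 2704156/13 = 208012.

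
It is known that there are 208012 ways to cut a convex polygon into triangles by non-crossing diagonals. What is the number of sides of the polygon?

Triangulations of a convex m-gon are counted by C_{m−2}, and C_12 = 208012.
So m − 2 = 12, giving m = 14 sides.

14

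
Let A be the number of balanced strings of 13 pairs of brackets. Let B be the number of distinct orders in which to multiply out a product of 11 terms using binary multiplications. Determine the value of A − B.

726104

Balanced strings of n pairs of brackets are counted by C_n; here n = 13. So A = C_13 = 742900.
Bracketing 11 factors into binary products is counted by C_{11−1} = C_10. So B = C_10 = 16796.
A − B = 742900 − 16796 = 726104.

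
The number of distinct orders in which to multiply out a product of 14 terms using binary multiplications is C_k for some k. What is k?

Parenthesizations of m factors correspond to full binary trees with m leaves, counted by C_{m−1}; m = 14 gives C_13.

13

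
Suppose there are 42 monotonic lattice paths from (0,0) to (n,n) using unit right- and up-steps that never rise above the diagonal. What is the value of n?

Such diagonal-avoiding paths in an n×n grid are counted by C_n. Since C_5 = 42, the index is 5.

5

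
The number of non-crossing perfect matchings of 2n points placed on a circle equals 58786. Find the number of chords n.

Non-crossing pairings of 2n points on a circle are counted by C_n. Since C_11 = 58786, the index is 11.

11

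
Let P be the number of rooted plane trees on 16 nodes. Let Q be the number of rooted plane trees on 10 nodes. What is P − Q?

9689983

Rooted ordered (plane) trees on m nodes have m−1 edges and are counted by C_{m−1}; m = 16 gives C_15. So P = C_15 = 9694845.
A rooted plane tree on 10 nodes has 9 edges, and such trees are counted by C_9. So Q = C_9 = 4862.
P − Q = 9694845 − 4862 = 9689983.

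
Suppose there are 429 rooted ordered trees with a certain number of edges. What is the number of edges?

7

Rooted ordered trees with n edges are counted by C_n; 429 = C_7.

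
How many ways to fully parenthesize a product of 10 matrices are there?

Parenthesizations of m factors correspond to full binary trees with m leaves, counted by C_{m−1}; m = 10 gives C_9.
C_9 = C(18,9)/10 = 48620/10 = 4862.

4862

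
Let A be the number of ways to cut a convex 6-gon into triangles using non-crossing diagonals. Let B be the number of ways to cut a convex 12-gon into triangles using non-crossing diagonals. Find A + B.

Triangulations of a convex m-gon are counted by C_{m−2}; with m = 6 this is C_4. So A = C_4 = 14.
A convex 12-gon is triangulated into 10 triangles, and the number of such triangulations is the Catalan number C_{12−2} = C_10. So B = C_10 = 16796.
A + B = 14 + 16796 = 16810.

16810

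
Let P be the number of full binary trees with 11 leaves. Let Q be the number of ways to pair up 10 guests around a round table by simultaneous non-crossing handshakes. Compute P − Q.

A full binary tree with L leaves has L−1 internal nodes and is counted by C_{L−1}; L = 11 gives C_10. So P = C_10 = 16796.
Non-crossing handshake pairings of 2n people are counted by C_n; 10 people gives n = 5. So Q = C_5 = 42.
P − Q = 16796 − 42 = 16754.

16754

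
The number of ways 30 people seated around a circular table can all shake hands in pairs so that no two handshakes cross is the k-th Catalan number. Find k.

Non-crossing handshake pairings of 2n people are counted by C_n; 30 people gives n = 15.

15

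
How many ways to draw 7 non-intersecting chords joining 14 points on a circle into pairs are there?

Pairing 14 circle points by 7 non-crossing chords gives C_7 matchings.
C_7 = C(14,7)/8 = 3432/8 = 429.

429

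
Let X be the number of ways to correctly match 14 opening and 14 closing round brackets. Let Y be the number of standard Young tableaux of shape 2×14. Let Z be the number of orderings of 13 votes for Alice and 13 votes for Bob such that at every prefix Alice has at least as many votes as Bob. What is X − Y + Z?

742900

A balanced arrangement of 14 bracket pairs is a Dyck word of semilength 14, so the count is C_14. So X = C_14 = 2674440.
By the hook-length formula (or a Dyck-path bijection), SYT of shape 2×14 number C_14. So Y = C_14 = 2674440.
Ballot sequences with n votes each where one side never trails are Dyck words, counted by C_n; here n = 13. So Z = C_13 = 742900.
X − Y + Z = 2674440 − 2674440 + 742900 = 742900.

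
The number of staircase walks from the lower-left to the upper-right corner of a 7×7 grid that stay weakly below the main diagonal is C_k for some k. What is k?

7

Monotone paths in an n×n grid that stay weakly below the diagonal are counted by C_n; here n = 7.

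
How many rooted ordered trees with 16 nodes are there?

Rooted ordered (plane) trees on m nodes have m−1 edges and are counted by C_{m−1}; m = 16 gives C_15.
C_15 = C(30,15)/16 = 155117520/16 = 9694845.

9694845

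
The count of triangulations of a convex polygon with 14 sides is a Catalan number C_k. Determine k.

Triangulations of a convex m-gon are counted by C_{m−2}; with m = 14 this is C_12.

12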